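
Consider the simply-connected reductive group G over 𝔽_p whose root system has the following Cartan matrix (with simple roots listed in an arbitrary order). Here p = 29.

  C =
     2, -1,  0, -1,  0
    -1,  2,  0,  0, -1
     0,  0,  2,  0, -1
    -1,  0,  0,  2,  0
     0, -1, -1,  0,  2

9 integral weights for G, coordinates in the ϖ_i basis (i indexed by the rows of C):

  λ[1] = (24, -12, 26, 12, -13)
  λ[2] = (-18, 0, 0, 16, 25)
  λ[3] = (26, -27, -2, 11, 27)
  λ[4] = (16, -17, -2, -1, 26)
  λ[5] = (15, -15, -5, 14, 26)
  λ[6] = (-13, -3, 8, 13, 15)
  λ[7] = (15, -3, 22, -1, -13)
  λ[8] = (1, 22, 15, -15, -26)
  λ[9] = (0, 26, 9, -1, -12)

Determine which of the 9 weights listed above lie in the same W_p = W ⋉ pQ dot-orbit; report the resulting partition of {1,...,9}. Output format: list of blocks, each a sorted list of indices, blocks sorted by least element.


A_5 Cartan matrix, 5 simple roots permuted; ρ=(1,1,1,1,1).

Ā_29 reps of the 9 weights (A_5, coords as presented):

  λ_1 → (2, 12, 9, 0, 2);  λ_2 → (1, 16, 1, 0, 10);  λ_3 → (1, 16, 1, 0, 10);  λ_4 → (1, 16, 1, 0, 10);  λ_5 → (2, 12, 9, 0, 2);  λ_6 → (2, 12, 9, 0, 2);  λ_7 → (2, 12, 9, 0, 2);  λ_8 → (2, 12, 9, 0, 2);  λ_9 → (1, 16, 1, 0, 10)

Grouping the 9 weights by Ā_29-representative: 2 linkage classes.

[[1, 5, 6, 7, 8], [2, 3, 4, 9]]


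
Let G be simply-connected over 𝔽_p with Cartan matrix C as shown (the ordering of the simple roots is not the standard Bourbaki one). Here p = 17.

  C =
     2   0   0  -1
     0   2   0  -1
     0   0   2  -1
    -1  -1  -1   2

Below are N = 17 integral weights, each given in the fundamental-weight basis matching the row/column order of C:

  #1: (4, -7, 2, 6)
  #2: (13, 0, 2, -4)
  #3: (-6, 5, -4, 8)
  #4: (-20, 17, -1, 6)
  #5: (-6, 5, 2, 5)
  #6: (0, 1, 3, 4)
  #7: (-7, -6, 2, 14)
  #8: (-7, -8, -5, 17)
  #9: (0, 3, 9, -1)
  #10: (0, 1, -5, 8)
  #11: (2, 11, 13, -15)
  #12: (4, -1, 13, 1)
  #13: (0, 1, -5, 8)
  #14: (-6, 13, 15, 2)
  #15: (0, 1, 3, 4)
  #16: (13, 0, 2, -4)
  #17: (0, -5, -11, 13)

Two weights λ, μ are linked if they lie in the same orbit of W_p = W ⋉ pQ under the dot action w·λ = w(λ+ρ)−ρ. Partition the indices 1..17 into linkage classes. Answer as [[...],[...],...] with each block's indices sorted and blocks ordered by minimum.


Root system D_4: the 4×4 matrix C matches after relabeling.

Ā_17 reps of the 17 weights (D_4, coords as presented):

  [1] (5, 6, 3, 1);  [2] (11, 2, 0, 1);  [3] (5, 6, 3, 1);  [4] (1, 2, 4, 5);  [5] (5, 6, 3, 1);  [6] (1, 2, 4, 5);  [7] (5, 4, 2, 1);  [8] (5, 6, 3, 1);  [9] (1, 4, 10, 0);  [10] (1, 2, 4, 5);  [11] (11, 2, 0, 1);  [12] (1, 4, 10, 0);  [13] (1, 2, 4, 5);  [14] (11, 2, 0, 1);  [15] (1, 2, 4, 5);  [16] (11, 2, 0, 1);  [17] (1, 4, 10, 0)

Partition of {1..17} into 5 W_17-dot-orbits:

[[1, 3, 5, 8], [2, 11, 14, 16], [4, 6, 10, 13, 15], [7], [9, 12, 17]]


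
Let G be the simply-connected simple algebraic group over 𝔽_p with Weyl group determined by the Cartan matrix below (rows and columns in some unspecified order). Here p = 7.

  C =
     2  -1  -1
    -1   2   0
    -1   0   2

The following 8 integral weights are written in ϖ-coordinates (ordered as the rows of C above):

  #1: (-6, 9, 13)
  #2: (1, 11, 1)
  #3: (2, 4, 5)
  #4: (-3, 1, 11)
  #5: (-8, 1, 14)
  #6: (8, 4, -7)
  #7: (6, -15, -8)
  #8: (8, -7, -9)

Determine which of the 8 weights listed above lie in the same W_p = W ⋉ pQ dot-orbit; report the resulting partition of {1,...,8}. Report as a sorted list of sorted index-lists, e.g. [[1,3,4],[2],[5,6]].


A_3 Cartan matrix, 3 simple roots permuted; ρ=(1,1,1).

λ_j+ρ reflected into Ā_7 (⟨·,θ^∨⟩≤7); 3-tuples as given:

    [1] (3, 2, 2)
    [2] (3, 2, 2)
    [3] (0, 2, 1)
    [4] (3, 2, 2)
    [5] (0, 2, 1)
    [6] (0, 2, 1)
    [7] (0, 7, 0)
    [8] (4, 1, 1)

4 distinct reps among the 8 weights ⇒ 4 W_7-linkage classes:

[[1, 2, 4], [3, 5, 6], [7], [8]]


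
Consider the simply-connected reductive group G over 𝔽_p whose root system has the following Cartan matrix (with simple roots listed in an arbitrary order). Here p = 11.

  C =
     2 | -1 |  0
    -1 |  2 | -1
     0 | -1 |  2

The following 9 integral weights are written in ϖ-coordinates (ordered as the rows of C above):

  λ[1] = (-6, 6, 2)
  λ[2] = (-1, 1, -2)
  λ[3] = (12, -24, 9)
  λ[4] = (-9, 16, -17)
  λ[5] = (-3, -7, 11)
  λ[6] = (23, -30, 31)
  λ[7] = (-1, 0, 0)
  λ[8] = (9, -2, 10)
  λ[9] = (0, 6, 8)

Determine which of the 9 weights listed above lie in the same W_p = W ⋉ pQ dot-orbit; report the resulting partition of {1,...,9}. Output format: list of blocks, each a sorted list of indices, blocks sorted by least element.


Type A_3, rank 3, |W|=24; reorder rows/cols to standard.

W_11-reps of the 9 weights in Ā_11 (same 3-coord order as C):

  1: (5, 2, 3) · 2: (0, 1, 1) · 3: (0, 1, 1) · 4: (5, 2, 3) · 5: (5, 2, 3) · 6: (5, 2, 3) · 7: (0, 1, 1) · 8: (0, 1, 1) · 9: (5, 2, 3)

Linkage partition of the 9 weights (2 classes, p=11):

[[1, 4, 5, 6, 9], [2, 3, 7, 8]]


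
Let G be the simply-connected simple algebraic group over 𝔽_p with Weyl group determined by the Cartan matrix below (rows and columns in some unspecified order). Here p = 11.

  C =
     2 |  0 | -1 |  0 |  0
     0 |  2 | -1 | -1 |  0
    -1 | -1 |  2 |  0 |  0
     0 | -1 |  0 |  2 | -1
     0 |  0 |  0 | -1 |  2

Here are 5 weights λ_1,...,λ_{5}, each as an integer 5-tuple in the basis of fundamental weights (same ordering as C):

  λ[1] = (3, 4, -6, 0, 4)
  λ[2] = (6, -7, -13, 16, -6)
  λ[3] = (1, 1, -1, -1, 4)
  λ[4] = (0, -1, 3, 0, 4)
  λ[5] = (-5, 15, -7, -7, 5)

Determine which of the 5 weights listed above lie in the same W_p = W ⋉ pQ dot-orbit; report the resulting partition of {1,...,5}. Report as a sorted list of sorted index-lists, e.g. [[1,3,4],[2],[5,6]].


A_5 Cartan matrix, 5 simple roots permuted; ρ=(1,1,1,1,1).

Alcove-folded reps (p=11, 5 weights, presented ϖ-order):

    λ_1 → (1, 0, 4, 1, 5)
    λ_2 → (1, 0, 4, 1, 5)
    λ_3 → (2, 2, 0, 0, 5)
    λ_4 → (1, 0, 4, 1, 5)
    λ_5 → (1, 0, 4, 1, 5)

Grouping the 5 weights by Ā_11-representative: 2 linkage classes.

[[1, 2, 4, 5], [3]]


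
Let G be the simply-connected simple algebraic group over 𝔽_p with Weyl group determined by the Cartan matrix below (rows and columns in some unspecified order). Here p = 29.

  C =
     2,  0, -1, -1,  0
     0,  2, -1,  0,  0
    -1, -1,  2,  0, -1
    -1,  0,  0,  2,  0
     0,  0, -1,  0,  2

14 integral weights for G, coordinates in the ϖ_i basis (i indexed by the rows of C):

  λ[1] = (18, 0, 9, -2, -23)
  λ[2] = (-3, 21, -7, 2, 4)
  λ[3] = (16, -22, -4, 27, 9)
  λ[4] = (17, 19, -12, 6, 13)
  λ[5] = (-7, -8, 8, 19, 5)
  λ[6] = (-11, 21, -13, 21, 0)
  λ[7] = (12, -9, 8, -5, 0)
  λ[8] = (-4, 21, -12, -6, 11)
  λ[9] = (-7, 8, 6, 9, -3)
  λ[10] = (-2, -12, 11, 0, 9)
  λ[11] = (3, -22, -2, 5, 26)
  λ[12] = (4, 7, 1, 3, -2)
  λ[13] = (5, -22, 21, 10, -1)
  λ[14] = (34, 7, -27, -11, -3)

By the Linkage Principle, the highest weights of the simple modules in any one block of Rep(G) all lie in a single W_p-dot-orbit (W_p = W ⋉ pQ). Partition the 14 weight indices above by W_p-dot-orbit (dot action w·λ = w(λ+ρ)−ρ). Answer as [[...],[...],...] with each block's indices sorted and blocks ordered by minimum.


C ↔ D_5 under row/col permutation; |W(D_5)| = 1920.

λ_j+ρ reflected into Ā_29 (⟨·,θ^∨⟩≤29); 5-tuples as given:

  λ_1 → (1, 11, 0, 0, 10) · λ_2 → (0, 13, 1, 5, 2) · λ_3 → (0, 13, 1, 5, 2) · λ_4 → (1, 1, 2, 11, 5) · λ_5 → (0, 3, 4, 14, 2) · λ_6 → (1, 11, 0, 0, 10) · λ_7 → (5, 8, 1, 4, 1) · λ_8 → (1, 1, 2, 11, 5) · λ_9 → (5, 8, 1, 4, 1) · λ_10 → (1, 11, 0, 0, 10) · λ_11 → (1, 1, 2, 11, 5) · λ_12 → (5, 8, 1, 4, 1) · λ_13 → (1, 11, 0, 0, 10) · λ_14 → (1, 1, 2, 11, 5)

These 14 weights hit 5 W_29-dot-orbits; sizes (4, 2, 4, 1, 3):

[[1, 6, 10, 13], [2, 3], [4, 8, 11, 14], [5], [7, 9, 12]]


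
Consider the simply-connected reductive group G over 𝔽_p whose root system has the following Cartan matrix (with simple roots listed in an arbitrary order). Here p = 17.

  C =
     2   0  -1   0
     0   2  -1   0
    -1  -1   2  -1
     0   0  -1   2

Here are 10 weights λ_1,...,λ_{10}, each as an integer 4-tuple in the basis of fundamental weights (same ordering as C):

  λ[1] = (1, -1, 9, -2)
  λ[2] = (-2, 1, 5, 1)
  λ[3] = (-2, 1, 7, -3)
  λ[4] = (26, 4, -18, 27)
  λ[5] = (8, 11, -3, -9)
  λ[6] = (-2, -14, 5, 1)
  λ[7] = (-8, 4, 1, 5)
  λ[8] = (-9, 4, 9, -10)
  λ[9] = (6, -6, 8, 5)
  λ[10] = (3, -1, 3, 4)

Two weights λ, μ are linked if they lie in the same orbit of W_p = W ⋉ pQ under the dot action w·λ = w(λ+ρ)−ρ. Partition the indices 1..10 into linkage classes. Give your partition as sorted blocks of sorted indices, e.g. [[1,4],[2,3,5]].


D_4 Cartan matrix, 4 simple roots permuted; ρ=(1,1,1,1).

Alcove-folded reps (p=17, 10 weights, presented ϖ-order):

  [1] (2, 0, 5, 1);  [2] (1, 2, 5, 2);  [3] (1, 2, 5, 2);  [4] (2, 0, 5, 1);  [5] (1, 2, 5, 2);  [6] (2, 0, 5, 1);  [7] (2, 0, 5, 1);  [8] (1, 2, 5, 2);  [9] (2, 0, 5, 1);  [10] (4, 0, 4, 5)

These 10 weights hit 3 W_17-dot-orbits; sizes (5, 4, 1):

[[1, 4, 6, 7, 9], [2, 3, 5, 8], [10]]


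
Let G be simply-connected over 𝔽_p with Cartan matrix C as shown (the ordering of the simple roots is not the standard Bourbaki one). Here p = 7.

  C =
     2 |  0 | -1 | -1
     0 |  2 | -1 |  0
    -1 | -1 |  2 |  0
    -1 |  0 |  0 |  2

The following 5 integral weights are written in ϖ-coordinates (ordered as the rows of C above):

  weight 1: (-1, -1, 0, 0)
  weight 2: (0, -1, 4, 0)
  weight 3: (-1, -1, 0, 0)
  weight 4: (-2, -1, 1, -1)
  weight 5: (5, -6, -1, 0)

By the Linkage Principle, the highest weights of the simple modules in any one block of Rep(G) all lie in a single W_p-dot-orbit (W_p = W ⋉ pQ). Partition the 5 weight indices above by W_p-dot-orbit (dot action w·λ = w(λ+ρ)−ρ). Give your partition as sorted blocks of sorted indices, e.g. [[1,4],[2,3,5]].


A_4 Cartan matrix, 4 simple roots permuted; ρ=(1,1,1,1).

λ_j+ρ reflected into Ā_7 (⟨·,θ^∨⟩≤7); 4-tuples as given:

    λ_1+ρ ↦ (0, 0, 1, 1)
    λ_2+ρ ↦ (1, 0, 5, 1)
    λ_3+ρ ↦ (0, 0, 1, 1)
    λ_4+ρ ↦ (0, 0, 1, 1)
    λ_5+ρ ↦ (1, 0, 5, 1)

Grouping the 5 weights by Ā_7-representative: 2 linkage classes.

[[1, 3, 4], [2, 5]]


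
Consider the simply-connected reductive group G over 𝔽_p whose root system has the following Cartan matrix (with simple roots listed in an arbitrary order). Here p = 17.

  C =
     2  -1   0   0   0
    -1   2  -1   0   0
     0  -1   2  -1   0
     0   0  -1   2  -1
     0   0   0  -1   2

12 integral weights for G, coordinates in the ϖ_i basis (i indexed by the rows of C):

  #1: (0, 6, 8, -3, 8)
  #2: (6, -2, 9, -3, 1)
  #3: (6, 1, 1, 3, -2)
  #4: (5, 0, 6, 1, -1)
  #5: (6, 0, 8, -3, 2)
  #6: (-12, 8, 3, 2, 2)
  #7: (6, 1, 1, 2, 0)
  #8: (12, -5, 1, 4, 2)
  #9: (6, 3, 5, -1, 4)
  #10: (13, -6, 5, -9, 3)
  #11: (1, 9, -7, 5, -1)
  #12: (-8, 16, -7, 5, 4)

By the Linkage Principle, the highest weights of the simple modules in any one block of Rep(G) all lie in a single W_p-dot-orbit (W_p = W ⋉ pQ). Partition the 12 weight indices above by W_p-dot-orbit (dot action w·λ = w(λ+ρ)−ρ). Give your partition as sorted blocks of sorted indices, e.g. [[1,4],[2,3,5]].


A_5 Cartan matrix, 5 simple roots permuted; ρ=(1,1,1,1,1).

λ_j+ρ reflected into Ā_17 (⟨·,θ^∨⟩≤17); 5-tuples as given:

  λ_1 → (6, 1, 7, 2, 0) · λ_2 → (6, 1, 7, 2, 0) · λ_3 → (7, 2, 2, 3, 1) · λ_4 → (6, 1, 7, 2, 0) · λ_5 → (6, 1, 7, 2, 0) · λ_6 → (7, 2, 2, 3, 1) · λ_7 → (7, 2, 2, 3, 1) · λ_8 → (7, 2, 2, 3, 1) · λ_9 → (2, 4, 6, 0, 0) · λ_10 → (7, 2, 2, 3, 1) · λ_11 → (2, 4, 6, 0, 0) · λ_12 → (2, 4, 6, 0, 0)

3 distinct reps among the 12 weights ⇒ 3 W_17-linkage classes:

[[1, 2, 4, 5], [3, 6, 7, 8, 10], [9, 11, 12]]


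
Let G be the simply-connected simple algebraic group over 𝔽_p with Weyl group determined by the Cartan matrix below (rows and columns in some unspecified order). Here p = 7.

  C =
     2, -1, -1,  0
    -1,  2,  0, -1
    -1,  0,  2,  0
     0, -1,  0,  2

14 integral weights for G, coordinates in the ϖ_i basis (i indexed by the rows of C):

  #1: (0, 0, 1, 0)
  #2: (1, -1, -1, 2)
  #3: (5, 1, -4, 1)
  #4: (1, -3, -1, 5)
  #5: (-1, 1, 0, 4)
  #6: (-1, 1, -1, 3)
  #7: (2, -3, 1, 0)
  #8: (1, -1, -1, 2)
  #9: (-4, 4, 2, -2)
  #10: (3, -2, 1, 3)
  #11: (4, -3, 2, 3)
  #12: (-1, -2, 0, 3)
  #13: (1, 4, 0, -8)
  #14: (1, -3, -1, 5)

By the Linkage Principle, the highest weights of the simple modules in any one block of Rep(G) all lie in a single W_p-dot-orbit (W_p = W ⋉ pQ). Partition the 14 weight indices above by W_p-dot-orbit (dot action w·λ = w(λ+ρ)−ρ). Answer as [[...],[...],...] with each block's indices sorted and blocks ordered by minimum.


Dynkin diagram of C (from the 6 off-diagonal −1 entries): A_4.

λ_j+ρ reflected into Ā_7 (⟨·,θ^∨⟩≤7); 4-tuples as given:

  λ_1 → (1, 1, 2, 1)
  λ_2 → (2, 0, 0, 3)
  λ_3 → (3, 1, 0, 1)
  λ_4 → (0, 2, 0, 4)
  λ_5 → (0, 2, 0, 4)
  λ_6 → (0, 2, 0, 4)
  λ_7 → (1, 1, 2, 1)
  λ_8 → (2, 0, 0, 3)
  λ_9 → (3, 1, 0, 1)
  λ_10 → (3, 1, 0, 1)
  λ_11 → (3, 1, 0, 1)
  λ_12 → (1, 0, 0, 3)
  λ_13 → (0, 2, 0, 4)
  λ_14 → (0, 2, 0, 4)

These 14 weights hit 5 W_7-dot-orbits; sizes (2, 2, 4, 5, 1):

[[1, 7], [2, 8], [3, 9, 10, 11], [4, 5, 6, 13, 14], [12]]


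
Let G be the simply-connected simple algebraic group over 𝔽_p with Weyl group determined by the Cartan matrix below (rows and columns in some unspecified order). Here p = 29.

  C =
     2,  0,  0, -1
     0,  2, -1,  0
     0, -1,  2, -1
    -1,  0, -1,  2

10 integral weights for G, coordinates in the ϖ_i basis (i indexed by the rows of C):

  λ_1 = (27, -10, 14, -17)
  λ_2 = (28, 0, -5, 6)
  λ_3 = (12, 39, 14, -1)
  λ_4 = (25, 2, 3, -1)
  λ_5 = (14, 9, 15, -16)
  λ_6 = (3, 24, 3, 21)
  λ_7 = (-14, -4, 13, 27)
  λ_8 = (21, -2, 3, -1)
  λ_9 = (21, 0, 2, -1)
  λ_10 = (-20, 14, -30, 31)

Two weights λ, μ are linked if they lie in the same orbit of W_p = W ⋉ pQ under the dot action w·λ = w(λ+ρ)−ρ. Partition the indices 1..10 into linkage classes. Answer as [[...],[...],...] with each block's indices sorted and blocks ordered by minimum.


Dynkin diagram of C (from the 6 off-diagonal −1 entries): A_4.

Ā_29 reps of the 10 weights (A_4, coords as presented):

  1: (12, 1, 9, 6)
  2: (22, 1, 3, 0)
  3: (0, 10, 1, 15)
  4: (22, 1, 3, 0)
  5: (0, 10, 1, 15)
  6: (22, 1, 3, 0)
  7: (0, 10, 1, 15)
  8: (22, 1, 3, 0)
  9: (22, 1, 3, 0)
  10: (0, 10, 1, 15)

These 10 weights hit 3 W_29-dot-orbits; sizes (1, 5, 4):

[[1], [2, 4, 6, 8, 9], [3, 5, 7, 10]]


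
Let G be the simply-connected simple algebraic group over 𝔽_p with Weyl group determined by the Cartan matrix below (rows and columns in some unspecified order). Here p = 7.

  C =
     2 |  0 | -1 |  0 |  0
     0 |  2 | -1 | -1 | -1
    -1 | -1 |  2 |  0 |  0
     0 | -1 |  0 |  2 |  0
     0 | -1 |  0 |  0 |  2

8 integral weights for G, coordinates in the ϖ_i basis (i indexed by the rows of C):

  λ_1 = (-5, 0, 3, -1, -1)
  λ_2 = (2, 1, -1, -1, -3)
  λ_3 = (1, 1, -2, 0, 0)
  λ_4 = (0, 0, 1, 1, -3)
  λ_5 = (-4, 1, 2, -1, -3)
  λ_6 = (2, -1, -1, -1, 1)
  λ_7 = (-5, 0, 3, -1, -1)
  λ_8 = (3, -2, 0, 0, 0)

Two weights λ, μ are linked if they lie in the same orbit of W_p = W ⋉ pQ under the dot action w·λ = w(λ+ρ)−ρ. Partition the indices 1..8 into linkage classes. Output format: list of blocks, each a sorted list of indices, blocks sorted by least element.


C ↔ D_5 under row/col permutation; |W(D_5)| = 1920.

λ_j+ρ reflected into Ā_7 (⟨·,θ^∨⟩≤7); 5-tuples as given:

    λ_1 → (4, 1, 0, 0, 0)
    λ_2 → (3, 0, 0, 0, 2)
    λ_3 → (1, 1, 1, 1, 1)
    λ_4 → (1, 1, 1, 1, 1)
    λ_5 → (3, 0, 0, 0, 2)
    λ_6 → (3, 0, 0, 0, 2)
    λ_7 → (4, 1, 0, 0, 0)
    λ_8 → (4, 1, 0, 0, 0)

The 8 indices split into 3 linkage classes (same alcove rep ⇔ same W_7-dot-orbit):

[[1, 7, 8], [2, 5, 6], [3, 4]]


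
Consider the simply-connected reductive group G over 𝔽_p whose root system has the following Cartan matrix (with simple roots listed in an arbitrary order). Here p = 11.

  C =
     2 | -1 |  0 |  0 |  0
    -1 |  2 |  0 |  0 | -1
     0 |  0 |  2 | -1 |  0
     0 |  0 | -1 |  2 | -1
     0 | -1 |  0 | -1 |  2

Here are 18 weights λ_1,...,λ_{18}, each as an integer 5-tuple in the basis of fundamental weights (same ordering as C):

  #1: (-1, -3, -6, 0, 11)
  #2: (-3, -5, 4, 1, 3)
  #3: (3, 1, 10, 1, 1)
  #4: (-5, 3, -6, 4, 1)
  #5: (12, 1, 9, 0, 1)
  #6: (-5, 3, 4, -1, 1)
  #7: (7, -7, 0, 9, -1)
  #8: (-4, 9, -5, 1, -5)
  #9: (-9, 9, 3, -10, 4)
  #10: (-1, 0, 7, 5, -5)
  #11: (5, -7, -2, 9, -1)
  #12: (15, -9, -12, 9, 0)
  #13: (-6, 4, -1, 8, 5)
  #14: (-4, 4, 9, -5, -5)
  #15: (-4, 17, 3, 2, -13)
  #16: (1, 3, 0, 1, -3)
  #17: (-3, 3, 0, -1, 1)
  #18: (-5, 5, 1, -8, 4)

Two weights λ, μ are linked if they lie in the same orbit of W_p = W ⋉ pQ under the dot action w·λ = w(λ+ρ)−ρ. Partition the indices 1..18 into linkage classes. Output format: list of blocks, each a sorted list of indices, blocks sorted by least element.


C ↔ A_5 under row/col permutation; |W(A_5)| = 720.

λ_j+ρ reflected into Ā_11 (⟨·,θ^∨⟩≤11); 5-tuples as given:

  λ_1 → (0, 0, 1, 3, 6)
  λ_2 → (4, 0, 5, 0, 2)
  λ_3 → (2, 2, 1, 0, 2)
  λ_4 → (4, 0, 5, 0, 2)
  λ_5 → (2, 2, 1, 0, 2)
  λ_6 → (4, 0, 5, 0, 2)
  λ_7 → (0, 0, 1, 3, 6)
  λ_8 → (3, 1, 2, 2, 2)
  λ_9 → (2, 2, 1, 0, 2)
  λ_10 → (0, 0, 5, 2, 1)
  λ_11 → (0, 0, 1, 3, 6)
  λ_12 → (0, 0, 5, 2, 1)
  λ_13 → (4, 0, 5, 0, 2)
  λ_14 → (3, 1, 2, 2, 2)
  λ_15 → (3, 1, 2, 2, 2)
  λ_16 → (2, 2, 1, 0, 2)
  λ_17 → (2, 2, 1, 0, 2)
  λ_18 → (4, 0, 5, 0, 2)

Partition of {1..18} into 5 W_11-dot-orbits:

[[1, 7, 11], [2, 4, 6, 13, 18], [3, 5, 9, 16, 17], [8, 14, 15], [10, 12]]


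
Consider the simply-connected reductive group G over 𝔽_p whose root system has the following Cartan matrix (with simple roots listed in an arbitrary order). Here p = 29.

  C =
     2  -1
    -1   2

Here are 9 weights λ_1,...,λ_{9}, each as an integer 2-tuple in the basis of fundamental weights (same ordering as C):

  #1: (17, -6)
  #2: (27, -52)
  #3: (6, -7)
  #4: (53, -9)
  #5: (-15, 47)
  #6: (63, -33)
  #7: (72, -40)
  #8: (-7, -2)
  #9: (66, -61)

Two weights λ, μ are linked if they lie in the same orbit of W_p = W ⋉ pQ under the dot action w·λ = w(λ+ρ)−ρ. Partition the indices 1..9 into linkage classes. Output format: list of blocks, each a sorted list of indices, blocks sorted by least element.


A_2 Cartan matrix, 2 simple roots permuted; ρ=(1,1).

λ_j+ρ reflected into Ā_29 (⟨·,θ^∨⟩≤29); 2-tuples as given:

  1: (13, 5)
  2: (1, 6)
  3: (1, 6)
  4: (4, 17)
  5: (5, 10)
  6: (3, 3)
  7: (5, 10)
  8: (1, 6)
  9: (20, 7)

Linkage partition of the 9 weights (6 classes, p=29):

[[1], [2, 3, 8], [4], [5, 7], [6], [9]]


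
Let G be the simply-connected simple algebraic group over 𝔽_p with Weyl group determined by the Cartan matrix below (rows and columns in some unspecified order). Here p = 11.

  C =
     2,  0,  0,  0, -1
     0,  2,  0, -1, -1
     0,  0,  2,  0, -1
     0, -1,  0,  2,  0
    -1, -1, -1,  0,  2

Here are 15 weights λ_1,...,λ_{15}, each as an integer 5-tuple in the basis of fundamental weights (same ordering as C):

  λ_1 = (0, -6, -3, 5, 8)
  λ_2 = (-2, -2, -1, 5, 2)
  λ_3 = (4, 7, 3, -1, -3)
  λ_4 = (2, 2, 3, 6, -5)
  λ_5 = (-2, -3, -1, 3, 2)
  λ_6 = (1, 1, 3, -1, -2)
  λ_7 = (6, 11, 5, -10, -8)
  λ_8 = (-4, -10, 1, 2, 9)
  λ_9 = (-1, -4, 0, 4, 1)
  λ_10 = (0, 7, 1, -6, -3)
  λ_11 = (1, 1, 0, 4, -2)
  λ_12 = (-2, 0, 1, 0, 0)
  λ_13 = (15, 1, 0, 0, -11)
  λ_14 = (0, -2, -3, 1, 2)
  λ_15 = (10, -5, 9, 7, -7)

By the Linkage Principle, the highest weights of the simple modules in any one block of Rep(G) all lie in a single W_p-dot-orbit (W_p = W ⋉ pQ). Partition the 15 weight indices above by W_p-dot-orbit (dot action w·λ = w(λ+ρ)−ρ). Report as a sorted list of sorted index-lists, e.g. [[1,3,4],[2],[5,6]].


Dynkin diagram of C (from the 8 off-diagonal −1 entries): D_5.

Ā_11 reps of the 15 weights (D_5, coords as presented):

  λ_1 → (1, 1, 2, 1, 0)
  λ_2 → (1, 1, 0, 5, 1)
  λ_3 → (1, 2, 0, 2, 0)
  λ_4 → (1, 1, 0, 5, 1)
  λ_5 → (1, 2, 0, 2, 0)
  λ_6 → (1, 1, 3, 0, 1)
  λ_7 → (1, 2, 0, 2, 0)
  λ_8 → (1, 1, 0, 5, 1)
  λ_9 → (1, 2, 0, 2, 0)
  λ_10 → (1, 1, 0, 5, 1)
  λ_11 → (1, 1, 0, 5, 1)
  λ_12 → (1, 1, 2, 1, 0)
  λ_13 → (1, 1, 2, 1, 0)
  λ_14 → (1, 1, 2, 1, 0)
  λ_15 → (1, 2, 0, 2, 0)

These 15 weights hit 4 W_11-dot-orbits; sizes (4, 5, 5, 1):

[[1, 12, 13, 14], [2, 4, 8, 10, 11], [3, 5, 7, 9, 15], [6]]


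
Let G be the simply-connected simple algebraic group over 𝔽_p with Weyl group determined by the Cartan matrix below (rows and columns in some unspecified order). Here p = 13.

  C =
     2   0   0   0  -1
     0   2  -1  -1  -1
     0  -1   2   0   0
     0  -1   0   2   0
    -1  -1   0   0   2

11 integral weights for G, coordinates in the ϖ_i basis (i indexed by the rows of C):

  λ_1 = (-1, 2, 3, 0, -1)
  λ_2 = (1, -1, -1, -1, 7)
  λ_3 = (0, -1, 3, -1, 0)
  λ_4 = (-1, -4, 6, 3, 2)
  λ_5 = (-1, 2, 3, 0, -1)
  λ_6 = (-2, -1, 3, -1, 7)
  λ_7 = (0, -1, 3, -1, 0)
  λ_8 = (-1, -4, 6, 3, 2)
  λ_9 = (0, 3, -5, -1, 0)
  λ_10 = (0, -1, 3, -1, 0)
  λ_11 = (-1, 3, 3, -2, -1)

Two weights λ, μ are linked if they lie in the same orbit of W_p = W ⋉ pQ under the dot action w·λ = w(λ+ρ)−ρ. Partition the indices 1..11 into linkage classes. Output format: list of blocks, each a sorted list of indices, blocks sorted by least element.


C ↔ D_5 under row/col permutation; |W(D_5)| = 1920.

λ_j+ρ reflected into Ā_13 (⟨·,θ^∨⟩≤13); 5-tuples as given:

  1: (0, 3, 4, 1, 0) · 2: (2, 0, 0, 0, 3) · 3: (1, 0, 4, 0, 1) · 4: (0, 3, 4, 1, 0) · 5: (0, 3, 4, 1, 0) · 6: (1, 0, 4, 0, 1) · 7: (1, 0, 4, 0, 1) · 8: (0, 3, 4, 1, 0) · 9: (1, 0, 4, 0, 1) · 10: (1, 0, 4, 0, 1) · 11: (0, 3, 4, 1, 0)

Linkage partition of the 11 weights (3 classes, p=13):

[[1, 4, 5, 8, 11], [2], [3, 6, 7, 9, 10]]


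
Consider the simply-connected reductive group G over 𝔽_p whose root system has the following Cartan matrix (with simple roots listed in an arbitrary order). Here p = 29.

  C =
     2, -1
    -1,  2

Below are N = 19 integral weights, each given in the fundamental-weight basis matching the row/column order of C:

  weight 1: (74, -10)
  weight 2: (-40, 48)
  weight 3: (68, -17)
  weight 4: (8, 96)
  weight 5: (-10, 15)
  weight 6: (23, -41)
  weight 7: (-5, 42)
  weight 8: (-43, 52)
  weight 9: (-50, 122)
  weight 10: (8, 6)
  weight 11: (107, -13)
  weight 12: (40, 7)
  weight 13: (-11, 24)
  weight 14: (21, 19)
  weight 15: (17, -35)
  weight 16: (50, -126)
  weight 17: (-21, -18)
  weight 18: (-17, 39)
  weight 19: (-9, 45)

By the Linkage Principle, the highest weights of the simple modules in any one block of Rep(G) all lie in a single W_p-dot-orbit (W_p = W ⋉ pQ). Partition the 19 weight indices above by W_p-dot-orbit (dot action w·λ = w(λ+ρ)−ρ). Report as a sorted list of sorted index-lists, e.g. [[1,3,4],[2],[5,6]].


Dynkin diagram of C (from the 2 off-diagonal −1 entries): A_2.

λ_j+ρ reflected into Ā_29 (⟨·,θ^∨⟩≤29); 2-tuples as given:

  λ_1+ρ ↦ (9, 12)
  λ_2+ρ ↦ (9, 10)
  λ_3+ρ ↦ (11, 13)
  λ_4+ρ ↦ (9, 10)
  λ_5+ρ ↦ (9, 7)
  λ_6+ρ ↦ (5, 13)
  λ_7+ρ ↦ (10, 15)
  λ_8+ρ ↦ (5, 13)
  λ_9+ρ ↦ (9, 7)
  λ_10+ρ ↦ (9, 7)
  λ_11+ρ ↦ (9, 12)
  λ_12+ρ ↦ (9, 12)
  λ_13+ρ ↦ (10, 15)
  λ_14+ρ ↦ (9, 7)
  λ_15+ρ ↦ (11, 13)
  λ_16+ρ ↦ (9, 7)
  λ_17+ρ ↦ (9, 12)
  λ_18+ρ ↦ (5, 13)
  λ_19+ρ ↦ (9, 12)

Grouping the 19 weights by Ā_29-representative: 6 linkage classes.

[[1, 11, 12, 17, 19], [2, 4], [3, 15], [5, 9, 10, 14, 16], [6, 8, 18], [7, 13]]


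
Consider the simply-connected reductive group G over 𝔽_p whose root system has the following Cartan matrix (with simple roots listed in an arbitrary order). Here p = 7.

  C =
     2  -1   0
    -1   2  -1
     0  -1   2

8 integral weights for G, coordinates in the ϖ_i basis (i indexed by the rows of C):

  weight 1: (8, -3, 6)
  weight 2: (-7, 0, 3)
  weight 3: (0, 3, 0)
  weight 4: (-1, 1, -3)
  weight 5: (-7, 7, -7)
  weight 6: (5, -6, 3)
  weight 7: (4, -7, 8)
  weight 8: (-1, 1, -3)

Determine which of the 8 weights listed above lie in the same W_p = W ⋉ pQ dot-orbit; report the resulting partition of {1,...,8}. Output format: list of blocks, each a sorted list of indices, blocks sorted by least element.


C ↔ A_3 under row/col permutation; |W(A_3)| = 24.

W_7-reps of the 8 weights in Ā_7 (same 3-coord order as C):

  λ_1 → (0, 0, 2);  λ_2 → (1, 4, 1);  λ_3 → (1, 4, 1);  λ_4 → (0, 0, 2);  λ_5 → (1, 4, 1);  λ_6 → (1, 4, 1);  λ_7 → (1, 4, 1);  λ_8 → (0, 0, 2)

Partition of {1..8} into 2 W_7-dot-orbits:

[[1, 4, 8], [2, 3, 5, 6, 7]]


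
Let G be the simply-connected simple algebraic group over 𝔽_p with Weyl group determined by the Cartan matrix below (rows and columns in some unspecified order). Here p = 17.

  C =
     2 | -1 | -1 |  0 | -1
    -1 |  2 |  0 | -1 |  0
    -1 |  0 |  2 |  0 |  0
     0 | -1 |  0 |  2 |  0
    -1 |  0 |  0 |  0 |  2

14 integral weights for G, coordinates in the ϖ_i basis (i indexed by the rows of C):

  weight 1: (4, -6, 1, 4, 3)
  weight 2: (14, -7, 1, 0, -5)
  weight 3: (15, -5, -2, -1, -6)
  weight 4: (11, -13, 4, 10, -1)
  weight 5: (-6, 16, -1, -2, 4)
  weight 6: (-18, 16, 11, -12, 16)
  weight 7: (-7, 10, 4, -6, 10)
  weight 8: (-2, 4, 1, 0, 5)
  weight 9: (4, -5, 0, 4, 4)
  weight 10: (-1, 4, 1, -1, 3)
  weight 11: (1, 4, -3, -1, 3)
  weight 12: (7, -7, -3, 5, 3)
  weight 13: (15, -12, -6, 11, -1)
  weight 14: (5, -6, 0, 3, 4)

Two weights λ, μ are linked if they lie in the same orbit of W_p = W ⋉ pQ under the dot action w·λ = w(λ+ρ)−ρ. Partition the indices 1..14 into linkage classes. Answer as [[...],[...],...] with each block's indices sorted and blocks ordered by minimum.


Cartan matrix: type D_5 (|W|=1920); un-permuting the 5 rows.

Folding the 14 weights λ_j+ρ into Ā_17 (reps in the given 5-coord order):

  1: (0, 5, 2, 0, 4);  2: (0, 5, 2, 0, 4);  3: (1, 4, 1, 1, 5);  4: (0, 0, 5, 1, 0);  5: (0, 0, 5, 1, 0);  6: (0, 0, 5, 1, 0);  7: (1, 4, 1, 1, 5);  8: (1, 4, 1, 1, 5);  9: (1, 4, 1, 1, 5);  10: (0, 5, 2, 0, 4);  11: (0, 5, 2, 0, 4);  12: (0, 5, 2, 0, 4);  13: (0, 0, 5, 1, 0);  14: (1, 4, 1, 1, 5)

Partition of {1..14} into 3 W_17-dot-orbits:

[[1, 2, 10, 11, 12], [3, 7, 8, 9, 14], [4, 5, 6, 13]]


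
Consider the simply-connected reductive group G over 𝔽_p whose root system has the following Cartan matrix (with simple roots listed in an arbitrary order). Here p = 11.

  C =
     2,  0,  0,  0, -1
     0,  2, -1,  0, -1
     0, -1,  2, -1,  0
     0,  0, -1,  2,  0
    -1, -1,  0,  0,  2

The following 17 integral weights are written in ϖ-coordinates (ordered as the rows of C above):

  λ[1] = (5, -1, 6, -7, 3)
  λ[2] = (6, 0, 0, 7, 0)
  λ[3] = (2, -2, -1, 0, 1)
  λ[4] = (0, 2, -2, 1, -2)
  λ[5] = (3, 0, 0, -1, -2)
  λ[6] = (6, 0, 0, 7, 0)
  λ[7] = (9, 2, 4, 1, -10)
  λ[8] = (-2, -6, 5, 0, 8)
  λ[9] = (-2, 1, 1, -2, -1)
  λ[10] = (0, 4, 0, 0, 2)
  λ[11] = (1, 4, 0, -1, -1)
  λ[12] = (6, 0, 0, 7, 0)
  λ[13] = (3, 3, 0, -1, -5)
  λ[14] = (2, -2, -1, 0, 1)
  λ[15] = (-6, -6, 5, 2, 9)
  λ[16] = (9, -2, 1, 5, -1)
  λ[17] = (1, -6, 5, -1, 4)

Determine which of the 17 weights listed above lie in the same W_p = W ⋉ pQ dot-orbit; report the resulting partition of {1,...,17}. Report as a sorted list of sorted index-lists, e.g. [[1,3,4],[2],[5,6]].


A_5 Cartan matrix, 5 simple roots permuted; ρ=(1,1,1,1,1).

Folding the 17 weights λ_j+ρ into Ā_11 (reps in the given 5-coord order):

  [1] (0, 0, 1, 0, 4)
  [2] (0, 1, 1, 1, 1)
  [3] (3, 0, 1, 0, 1)
  [4] (0, 1, 1, 1, 1)
  [5] (3, 0, 1, 0, 1)
  [6] (0, 1, 1, 1, 1)
  [7] (1, 5, 1, 1, 3)
  [8] (1, 5, 1, 1, 3)
  [9] (0, 1, 1, 1, 1)
  [10] (1, 5, 1, 1, 3)
  [11] (2, 5, 1, 0, 0)
  [12] (0, 1, 1, 1, 1)
  [13] (0, 0, 1, 0, 4)
  [14] (3, 0, 1, 0, 1)
  [15] (2, 5, 1, 0, 0)
  [16] (3, 0, 1, 0, 1)
  [17] (2, 5, 1, 0, 0)

The 17 indices split into 5 linkage classes (same alcove rep ⇔ same W_11-dot-orbit):

[[1, 13], [2, 4, 6, 9, 12], [3, 5, 14, 16], [7, 8, 10], [11, 15, 17]]


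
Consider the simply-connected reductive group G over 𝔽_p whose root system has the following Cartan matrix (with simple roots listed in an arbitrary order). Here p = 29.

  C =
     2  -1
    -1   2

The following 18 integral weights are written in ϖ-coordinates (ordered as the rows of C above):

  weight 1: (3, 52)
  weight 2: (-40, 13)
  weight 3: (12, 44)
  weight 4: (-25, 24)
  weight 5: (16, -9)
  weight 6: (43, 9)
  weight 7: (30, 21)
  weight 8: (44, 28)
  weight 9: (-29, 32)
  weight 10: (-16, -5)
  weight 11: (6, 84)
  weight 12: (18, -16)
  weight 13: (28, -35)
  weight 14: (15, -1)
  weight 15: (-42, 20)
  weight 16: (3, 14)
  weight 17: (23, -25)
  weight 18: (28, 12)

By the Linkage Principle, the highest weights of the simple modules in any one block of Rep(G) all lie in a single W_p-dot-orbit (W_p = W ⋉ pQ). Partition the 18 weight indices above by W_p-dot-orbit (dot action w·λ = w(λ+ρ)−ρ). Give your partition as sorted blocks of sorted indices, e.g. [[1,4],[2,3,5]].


C ↔ A_2 under row/col permutation; |W(A_2)| = 6.

Ā_29 reps of the 18 weights (A_2, coords as presented):

  [1] (24, 1);  [2] (4, 15);  [3] (16, 0);  [4] (24, 1);  [5] (9, 8);  [6] (4, 15);  [7] (5, 2);  [8] (16, 0);  [9] (24, 1);  [10] (4, 15);  [11] (5, 2);  [12] (4, 15);  [13] (0, 24);  [14] (16, 0);  [15] (9, 8);  [16] (4, 15);  [17] (0, 24);  [18] (16, 0)

Partition of {1..18} into 6 W_29-dot-orbits:

[[1, 4, 9], [2, 6, 10, 12, 16], [3, 8, 14, 18], [5, 15], [7, 11], [13, 17]]


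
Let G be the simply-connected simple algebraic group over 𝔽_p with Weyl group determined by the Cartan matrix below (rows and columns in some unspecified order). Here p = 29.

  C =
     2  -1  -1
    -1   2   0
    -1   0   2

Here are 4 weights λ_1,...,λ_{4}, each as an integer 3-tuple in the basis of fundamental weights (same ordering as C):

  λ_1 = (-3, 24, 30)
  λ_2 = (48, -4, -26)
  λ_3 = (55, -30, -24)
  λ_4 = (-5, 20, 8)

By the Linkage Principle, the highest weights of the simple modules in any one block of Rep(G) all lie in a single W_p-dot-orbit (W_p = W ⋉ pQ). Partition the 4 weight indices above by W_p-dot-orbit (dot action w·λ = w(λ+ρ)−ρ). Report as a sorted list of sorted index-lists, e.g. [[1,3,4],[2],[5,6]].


C ↔ A_3 under row/col permutation; |W(A_3)| = 24.

Folding the 4 weights λ_j+ρ into Ā_29 (reps in the given 3-coord order):

  λ_1 → (0, 2, 4) · λ_2 → (4, 17, 5) · λ_3 → (0, 2, 4) · λ_4 → (4, 17, 5)

2 distinct reps among the 4 weights ⇒ 2 W_29-linkage classes:

[[1, 3], [2, 4]]


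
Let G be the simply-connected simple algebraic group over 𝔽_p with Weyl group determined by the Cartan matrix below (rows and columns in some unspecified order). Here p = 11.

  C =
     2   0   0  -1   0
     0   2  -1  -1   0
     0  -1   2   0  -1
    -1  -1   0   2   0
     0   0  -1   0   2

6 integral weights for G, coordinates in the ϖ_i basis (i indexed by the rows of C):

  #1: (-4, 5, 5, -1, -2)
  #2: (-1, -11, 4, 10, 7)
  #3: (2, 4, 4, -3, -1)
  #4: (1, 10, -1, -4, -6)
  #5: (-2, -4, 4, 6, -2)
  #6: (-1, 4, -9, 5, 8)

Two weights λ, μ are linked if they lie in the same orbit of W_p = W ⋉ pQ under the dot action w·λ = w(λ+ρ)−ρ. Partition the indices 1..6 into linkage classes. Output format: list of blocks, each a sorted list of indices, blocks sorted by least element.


Root system A_5: the 5×5 matrix C matches after relabeling.

λ_j+ρ reflected into Ā_11 (⟨·,θ^∨⟩≤11); 5-tuples as given:

  1: (1, 3, 5, 2, 0) · 2: (1, 3, 5, 2, 0) · 3: (1, 3, 5, 2, 0) · 4: (1, 3, 5, 2, 0) · 5: (1, 3, 1, 3, 1) · 6: (1, 3, 5, 2, 0)

These 6 weights hit 2 W_11-dot-orbits; sizes (5, 1):

[[1, 2, 3, 4, 6], [5]]


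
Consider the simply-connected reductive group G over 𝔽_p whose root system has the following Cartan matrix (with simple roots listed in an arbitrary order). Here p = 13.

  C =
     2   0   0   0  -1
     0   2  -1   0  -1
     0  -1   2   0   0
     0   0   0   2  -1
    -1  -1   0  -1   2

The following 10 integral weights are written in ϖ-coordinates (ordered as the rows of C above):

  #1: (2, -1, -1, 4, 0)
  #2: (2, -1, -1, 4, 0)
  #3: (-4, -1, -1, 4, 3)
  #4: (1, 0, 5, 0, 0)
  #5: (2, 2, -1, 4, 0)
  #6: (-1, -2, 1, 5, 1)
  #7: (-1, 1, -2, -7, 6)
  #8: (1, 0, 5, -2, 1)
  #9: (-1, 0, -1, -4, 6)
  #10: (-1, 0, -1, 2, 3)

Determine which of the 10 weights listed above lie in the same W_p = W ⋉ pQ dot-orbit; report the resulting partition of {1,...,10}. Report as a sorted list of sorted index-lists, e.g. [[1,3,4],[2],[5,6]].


D_5 Cartan matrix, 5 simple roots permuted; ρ=(1,1,1,1,1).

Each λ_j+ρ reduced to Ā_13; 5-tuples below use C's row order:

  [1] (3, 0, 0, 5, 1)
  [2] (3, 0, 0, 5, 1)
  [3] (3, 0, 0, 5, 1)
  [4] (2, 1, 6, 1, 1)
  [5] (3, 0, 0, 5, 1)
  [6] (0, 1, 1, 6, 1)
  [7] (0, 1, 1, 6, 1)
  [8] (2, 1, 6, 1, 1)
  [9] (0, 1, 0, 3, 4)
  [10] (0, 1, 0, 3, 4)

Linkage partition of the 10 weights (4 classes, p=13):

[[1, 2, 3, 5], [4, 8], [6, 7], [9, 10]]


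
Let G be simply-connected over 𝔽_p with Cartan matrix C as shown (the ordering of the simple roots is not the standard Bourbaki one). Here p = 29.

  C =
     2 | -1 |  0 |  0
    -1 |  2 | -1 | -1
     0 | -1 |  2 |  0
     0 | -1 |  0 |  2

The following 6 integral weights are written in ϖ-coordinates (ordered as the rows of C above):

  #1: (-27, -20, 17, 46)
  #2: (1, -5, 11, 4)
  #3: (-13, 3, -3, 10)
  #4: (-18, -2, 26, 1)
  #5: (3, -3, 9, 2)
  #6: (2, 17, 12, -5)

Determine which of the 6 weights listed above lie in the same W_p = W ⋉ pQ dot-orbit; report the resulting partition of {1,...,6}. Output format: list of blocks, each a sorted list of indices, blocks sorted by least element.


Cartan matrix: type D_4 (|W|=192); un-permuting the 4 rows.

W_29-reps of the 6 weights in Ā_29 (same 4-coord order as C):

  1: (1, 1, 9, 16)
  2: (2, 2, 8, 1)
  3: (2, 2, 8, 1)
  4: (1, 1, 9, 16)
  5: (2, 2, 8, 1)
  6: (2, 2, 8, 1)

Grouping the 6 weights by Ā_29-representative: 2 linkage classes.

[[1, 4], [2, 3, 5, 6]]


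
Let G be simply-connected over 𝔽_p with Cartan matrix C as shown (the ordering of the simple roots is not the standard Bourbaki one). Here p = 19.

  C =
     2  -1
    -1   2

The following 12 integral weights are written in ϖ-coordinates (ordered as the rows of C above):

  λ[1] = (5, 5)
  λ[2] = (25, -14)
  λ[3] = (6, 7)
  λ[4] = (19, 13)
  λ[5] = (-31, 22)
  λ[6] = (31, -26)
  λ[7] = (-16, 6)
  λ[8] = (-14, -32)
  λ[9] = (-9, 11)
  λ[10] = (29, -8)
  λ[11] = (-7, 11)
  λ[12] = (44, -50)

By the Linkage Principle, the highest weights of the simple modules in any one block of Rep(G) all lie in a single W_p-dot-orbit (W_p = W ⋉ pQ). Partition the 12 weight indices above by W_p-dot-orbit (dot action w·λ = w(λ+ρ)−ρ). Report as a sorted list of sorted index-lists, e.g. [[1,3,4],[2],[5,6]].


Type A_2, rank 2, |W|=6; reorder rows/cols to standard.

Folding the 12 weights λ_j+ρ into Ā_19 (reps in the given 2-coord order):

  λ_1 → (6, 6);  λ_2 → (6, 6);  λ_3 → (7, 8);  λ_4 → (4, 1);  λ_5 → (8, 4);  λ_6 → (6, 6);  λ_7 → (7, 8);  λ_8 → (6, 6);  λ_9 → (8, 4);  λ_10 → (8, 4);  λ_11 → (6, 6);  λ_12 → (8, 4)

The 12 indices split into 4 linkage classes (same alcove rep ⇔ same W_19-dot-orbit):

[[1, 2, 6, 8, 11], [3, 7], [4], [5, 9, 10, 12]]


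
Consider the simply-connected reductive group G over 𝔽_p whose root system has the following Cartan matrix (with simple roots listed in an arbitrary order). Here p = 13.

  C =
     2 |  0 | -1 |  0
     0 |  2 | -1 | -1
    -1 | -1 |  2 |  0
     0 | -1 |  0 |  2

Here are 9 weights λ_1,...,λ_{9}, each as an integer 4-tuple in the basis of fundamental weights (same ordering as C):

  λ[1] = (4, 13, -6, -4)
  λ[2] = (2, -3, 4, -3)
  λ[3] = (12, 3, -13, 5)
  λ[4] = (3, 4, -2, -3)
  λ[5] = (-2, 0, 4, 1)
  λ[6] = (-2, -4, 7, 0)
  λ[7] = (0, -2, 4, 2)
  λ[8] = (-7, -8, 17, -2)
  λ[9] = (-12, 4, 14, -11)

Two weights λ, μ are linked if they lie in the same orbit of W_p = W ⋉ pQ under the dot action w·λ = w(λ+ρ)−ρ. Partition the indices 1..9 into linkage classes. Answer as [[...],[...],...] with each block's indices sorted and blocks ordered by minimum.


Dynkin diagram of C (from the 6 off-diagonal −1 entries): A_4.

Alcove-folded reps (p=13, 9 weights, presented ϖ-order):

  λ_1+ρ ↦ (1, 6, 4, 2);  λ_2+ρ ↦ (3, 2, 1, 2);  λ_3+ρ ↦ (1, 6, 4, 2);  λ_4+ρ ↦ (3, 2, 1, 2);  λ_5+ρ ↦ (1, 1, 4, 2);  λ_6+ρ ↦ (1, 1, 4, 2);  λ_7+ρ ↦ (1, 1, 4, 2);  λ_8+ρ ↦ (1, 1, 4, 2);  λ_9+ρ ↦ (3, 2, 1, 2)

These 9 weights hit 3 W_13-dot-orbits; sizes (2, 3, 4):

[[1, 3], [2, 4, 9], [5, 6, 7, 8]]


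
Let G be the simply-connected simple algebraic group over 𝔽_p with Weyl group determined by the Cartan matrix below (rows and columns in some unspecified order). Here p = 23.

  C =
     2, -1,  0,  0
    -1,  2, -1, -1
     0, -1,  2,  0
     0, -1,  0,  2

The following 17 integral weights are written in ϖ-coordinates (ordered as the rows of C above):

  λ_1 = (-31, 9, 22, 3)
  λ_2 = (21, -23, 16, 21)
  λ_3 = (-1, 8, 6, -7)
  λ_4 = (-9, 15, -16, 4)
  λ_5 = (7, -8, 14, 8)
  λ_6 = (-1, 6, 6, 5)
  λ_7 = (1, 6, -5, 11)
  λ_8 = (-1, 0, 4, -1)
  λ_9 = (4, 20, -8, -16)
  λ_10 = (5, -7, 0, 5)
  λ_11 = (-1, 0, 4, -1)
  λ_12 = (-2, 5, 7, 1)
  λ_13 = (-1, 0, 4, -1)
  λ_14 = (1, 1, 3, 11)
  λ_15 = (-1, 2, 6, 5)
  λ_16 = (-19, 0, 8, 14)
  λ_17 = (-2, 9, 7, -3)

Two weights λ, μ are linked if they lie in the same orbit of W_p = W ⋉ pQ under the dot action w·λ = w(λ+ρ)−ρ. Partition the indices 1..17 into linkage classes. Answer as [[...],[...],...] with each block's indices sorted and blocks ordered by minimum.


C ↔ D_4 under row/col permutation; |W(D_4)| = 192.

λ_j+ρ reflected into Ā_23 (⟨·,θ^∨⟩≤23); 4-tuples as given:

  1: (0, 3, 7, 6)
  2: (0, 1, 5, 0)
  3: (0, 3, 7, 6)
  4: (1, 5, 8, 2)
  5: (1, 5, 8, 2)
  6: (0, 3, 7, 6)
  7: (2, 2, 4, 12)
  8: (0, 1, 5, 0)
  9: (2, 2, 4, 12)
  10: (0, 1, 5, 0)
  11: (0, 1, 5, 0)
  12: (1, 5, 8, 2)
  13: (0, 1, 5, 0)
  14: (2, 2, 4, 12)
  15: (0, 3, 7, 6)
  16: (1, 5, 8, 2)
  17: (1, 5, 8, 2)

These 17 weights hit 4 W_23-dot-orbits; sizes (4, 5, 5, 3):

[[1, 3, 6, 15], [2, 8, 10, 11, 13], [4, 5, 12, 16, 17], [7, 9, 14]]


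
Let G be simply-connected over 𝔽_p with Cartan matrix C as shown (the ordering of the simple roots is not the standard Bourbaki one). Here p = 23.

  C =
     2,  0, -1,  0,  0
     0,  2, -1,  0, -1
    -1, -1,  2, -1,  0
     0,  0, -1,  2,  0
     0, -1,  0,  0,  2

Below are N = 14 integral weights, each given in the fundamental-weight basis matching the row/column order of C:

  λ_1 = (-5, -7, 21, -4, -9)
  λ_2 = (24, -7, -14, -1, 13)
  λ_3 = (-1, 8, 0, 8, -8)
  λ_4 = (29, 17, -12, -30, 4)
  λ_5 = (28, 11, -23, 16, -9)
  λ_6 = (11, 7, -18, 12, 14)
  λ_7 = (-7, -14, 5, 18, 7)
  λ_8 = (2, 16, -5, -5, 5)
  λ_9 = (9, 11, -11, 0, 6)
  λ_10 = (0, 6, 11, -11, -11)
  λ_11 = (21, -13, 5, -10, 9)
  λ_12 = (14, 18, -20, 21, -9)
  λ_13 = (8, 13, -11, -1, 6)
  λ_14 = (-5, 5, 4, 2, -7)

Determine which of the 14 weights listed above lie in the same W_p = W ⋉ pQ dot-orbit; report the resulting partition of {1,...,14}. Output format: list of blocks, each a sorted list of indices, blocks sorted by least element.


Dynkin diagram of C (from the 8 off-diagonal −1 entries): D_5.

Alcove-folded reps (p=23, 14 weights, presented ϖ-order):

    [1] (4, 0, 1, 3, 6)
    [2] (7, 3, 1, 6, 0)
    [3] (0, 2, 1, 9, 7)
    [4] (7, 3, 1, 6, 0)
    [5] (1, 1, 4, 1, 4)
    [6] (4, 0, 1, 3, 6)
    [7] (7, 3, 1, 6, 0)
    [8] (4, 0, 1, 3, 6)
    [9] (0, 2, 1, 9, 7)
    [10] (0, 2, 1, 9, 7)
    [11] (7, 3, 1, 6, 0)
    [12] (4, 0, 1, 3, 6)
    [13] (0, 2, 1, 9, 7)
    [14] (4, 0, 1, 3, 6)

The 14 indices split into 4 linkage classes (same alcove rep ⇔ same W_23-dot-orbit):

[[1, 6, 8, 12, 14], [2, 4, 7, 11], [3, 9, 10, 13], [5]]
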